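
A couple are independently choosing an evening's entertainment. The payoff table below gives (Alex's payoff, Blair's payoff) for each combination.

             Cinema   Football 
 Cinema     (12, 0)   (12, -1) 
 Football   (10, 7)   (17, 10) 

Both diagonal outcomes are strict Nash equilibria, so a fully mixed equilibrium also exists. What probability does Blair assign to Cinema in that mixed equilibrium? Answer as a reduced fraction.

Blair's mix q on Cinema must make Alex indifferent between Cinema and Football.
Alex's payoff from Cinema: 12q + 12(1−q). From Football: 10q + 17(1−q).
Set equal: 2q = 5(1−q) → q = 5/7.

5/7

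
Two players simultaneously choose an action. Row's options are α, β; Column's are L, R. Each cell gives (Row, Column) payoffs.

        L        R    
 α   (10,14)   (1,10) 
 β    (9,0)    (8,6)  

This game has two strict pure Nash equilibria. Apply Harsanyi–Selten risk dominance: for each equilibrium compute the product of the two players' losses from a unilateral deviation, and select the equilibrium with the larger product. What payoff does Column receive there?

At (α, L): Row loses 10 − 9 = 1 by deviating; Column loses 14 − 10 = 4. Product = 1·4 = 4.
At (β, R): Row loses 8 − 1 = 7 by deviating; Column loses 6 − 0 = 6. Product = 7·6 = 42.
42 > 4, so (β, R) is risk-dominant. Column's payoff there is 6.

6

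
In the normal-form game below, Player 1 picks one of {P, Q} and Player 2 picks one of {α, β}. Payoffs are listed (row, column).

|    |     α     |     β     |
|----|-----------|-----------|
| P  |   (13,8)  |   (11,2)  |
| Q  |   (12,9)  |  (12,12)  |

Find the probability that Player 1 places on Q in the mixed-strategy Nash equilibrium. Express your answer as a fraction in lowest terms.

Player 1's mix p on P must make Player 2 indifferent between α and β.
Player 2's payoff from α: 8p + 9(1−p). From β: 2p + 12(1−p).
Set equal: 6p = 3(1−p) → p = 3/9 = 1/3.
Probability on Q is 1 − 1/3 = 2/3.

2/3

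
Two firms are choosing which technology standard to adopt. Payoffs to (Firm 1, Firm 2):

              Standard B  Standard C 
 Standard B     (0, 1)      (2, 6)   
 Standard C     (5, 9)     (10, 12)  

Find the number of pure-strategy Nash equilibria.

1

Both Standard C: Firm 1 gets 10 (best alternative 2); Firm 2 gets 12 (best alternative 9). Neither deviates — NE.
Both Standard B is not a NE: Firm 1 would switch to Standard C (5 > 0).
No other cell survives both best-response checks, so there is 1 pure NE.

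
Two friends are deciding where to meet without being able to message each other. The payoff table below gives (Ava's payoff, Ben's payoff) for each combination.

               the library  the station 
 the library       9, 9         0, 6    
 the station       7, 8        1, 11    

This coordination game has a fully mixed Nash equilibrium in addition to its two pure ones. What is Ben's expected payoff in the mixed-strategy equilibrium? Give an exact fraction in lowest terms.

Ava mixes with probability p on the library, chosen so Ben is indifferent: 9p + 8(1−p) = 6p + 11(1−p) gives p = 1/2.
Ben's expected payoff is 9·1/2 + 8·1/2 = 17/2.

17/2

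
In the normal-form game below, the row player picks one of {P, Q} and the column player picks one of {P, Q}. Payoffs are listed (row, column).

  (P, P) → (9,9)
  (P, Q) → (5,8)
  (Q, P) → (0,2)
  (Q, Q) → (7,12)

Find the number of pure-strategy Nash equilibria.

2

Both P: the row player gets 9 (best alternative 0); the column player gets 9 (best alternative 8). Neither deviates — NE.
Both Q: the row player gets 7 (best alternative 5); the column player gets 12 (best alternative 2). Neither deviates — NE.
(P, Q) is not a NE: the row player would switch to Q (7 > 5).
No other cell survives both best-response checks, so there are 2 pure NE.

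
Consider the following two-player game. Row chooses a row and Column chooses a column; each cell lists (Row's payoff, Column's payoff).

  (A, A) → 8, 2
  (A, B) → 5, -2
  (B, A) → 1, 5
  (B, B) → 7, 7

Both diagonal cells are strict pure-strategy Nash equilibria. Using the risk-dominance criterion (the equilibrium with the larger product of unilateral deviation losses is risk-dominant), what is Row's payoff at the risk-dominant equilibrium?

8

At both A: Row loses 8 − 1 = 7 by deviating; Column loses 2 − (-2) = 4. Product = 7·4 = 28.
At both B: Row loses 7 − 5 = 2 by deviating; Column loses 7 − 5 = 2. Product = 2·2 = 4.
28 > 4, so both A is risk-dominant. Row's payoff there is 8.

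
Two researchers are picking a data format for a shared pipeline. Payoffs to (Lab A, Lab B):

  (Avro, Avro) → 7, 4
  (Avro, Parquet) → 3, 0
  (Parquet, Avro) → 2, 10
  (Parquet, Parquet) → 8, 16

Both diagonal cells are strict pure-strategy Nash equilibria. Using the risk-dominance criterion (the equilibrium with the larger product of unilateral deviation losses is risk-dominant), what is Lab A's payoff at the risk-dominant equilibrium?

At both Avro: Lab A loses 7 − 2 = 5 by deviating; Lab B loses 4 − 0 = 4. Product = 5·4 = 20.
At both Parquet: Lab A loses 8 − 3 = 5 by deviating; Lab B loses 16 − 10 = 6. Product = 5·6 = 30.
30 > 20, so both Parquet is risk-dominant. Lab A's payoff there is 8.

8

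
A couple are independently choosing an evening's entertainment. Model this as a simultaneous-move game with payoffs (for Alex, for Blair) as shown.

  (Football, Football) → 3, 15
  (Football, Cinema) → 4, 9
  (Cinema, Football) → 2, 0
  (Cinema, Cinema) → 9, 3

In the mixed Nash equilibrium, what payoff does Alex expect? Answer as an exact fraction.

Blair mixes with probability q on Football, chosen so Alex is indifferent: 3q + 4(1−q) = 2q + 9(1−q) gives q = 5/6.
Alex's expected payoff (from either row, since indifferent) is 3·5/6 + 4·1/6 = 19/6.

19/6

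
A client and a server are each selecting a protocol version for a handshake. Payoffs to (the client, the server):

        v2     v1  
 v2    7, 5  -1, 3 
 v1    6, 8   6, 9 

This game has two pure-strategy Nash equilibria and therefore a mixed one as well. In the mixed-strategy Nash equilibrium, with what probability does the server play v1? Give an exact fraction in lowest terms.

1/8

The server's mix q on v2 must make the client indifferent between v2 and v1.
The client's payoff from v2: 7q + (-1)(1−q). From v1: 6q + 6(1−q).
Set equal: 1q = 7(1−q) → q = 7/8.
Probability on v1 is 1 − 7/8 = 1/8.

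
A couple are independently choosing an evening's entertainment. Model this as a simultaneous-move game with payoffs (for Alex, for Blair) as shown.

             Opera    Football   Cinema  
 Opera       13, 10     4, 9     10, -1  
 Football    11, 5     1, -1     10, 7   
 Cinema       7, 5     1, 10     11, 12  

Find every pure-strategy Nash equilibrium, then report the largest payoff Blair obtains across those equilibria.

Both Opera is a pure NE (Alex: 13 ≥ 11; Blair: 10 ≥ 9). Blair gets 10.
Both Cinema is a pure NE (Alex: 11 ≥ 10; Blair: 12 ≥ 10). Blair gets 12.
Every other cell has a profitable deviation for at least one player. Highest of {10, 12} is 12.

12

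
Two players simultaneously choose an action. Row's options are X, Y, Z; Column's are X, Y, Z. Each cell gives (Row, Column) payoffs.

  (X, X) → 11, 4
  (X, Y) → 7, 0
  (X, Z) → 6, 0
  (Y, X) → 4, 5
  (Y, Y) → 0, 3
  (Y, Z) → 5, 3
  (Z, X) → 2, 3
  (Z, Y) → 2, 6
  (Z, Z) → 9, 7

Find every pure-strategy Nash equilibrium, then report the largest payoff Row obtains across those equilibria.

11

Both X is a pure NE (Row: 11 ≥ 4; Column: 4 ≥ 0). Row gets 11.
Both Z is a pure NE (Row: 9 ≥ 6; Column: 7 ≥ 6). Row gets 9.
Every other cell has a profitable deviation for at least one player. Highest of {11, 9} is 11.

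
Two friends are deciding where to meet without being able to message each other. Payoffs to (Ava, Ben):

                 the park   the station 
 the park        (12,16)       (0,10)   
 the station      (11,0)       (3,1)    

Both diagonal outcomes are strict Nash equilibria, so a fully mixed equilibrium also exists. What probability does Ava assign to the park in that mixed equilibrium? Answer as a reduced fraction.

Ava's mix p on the park must make Ben indifferent between the park and the station.
Ben's payoff from the park: 16p + 0(1−p). From the station: 10p + 1(1−p).
Set equal: 6p = 1(1−p) → p = 1/7.

1/7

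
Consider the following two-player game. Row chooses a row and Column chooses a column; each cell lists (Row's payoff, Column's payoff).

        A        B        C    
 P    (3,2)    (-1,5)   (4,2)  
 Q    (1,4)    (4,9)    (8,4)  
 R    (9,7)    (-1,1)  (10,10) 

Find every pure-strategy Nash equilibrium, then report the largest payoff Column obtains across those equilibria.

(Q, B) is a pure NE (Row: 4 ≥ -1; Column: 9 ≥ 4). Column gets 9.
(R, C) is a pure NE (Row: 10 ≥ 8; Column: 10 ≥ 7). Column gets 10.
Every other cell has a profitable deviation for at least one player. Highest of {9, 10} is 10.

10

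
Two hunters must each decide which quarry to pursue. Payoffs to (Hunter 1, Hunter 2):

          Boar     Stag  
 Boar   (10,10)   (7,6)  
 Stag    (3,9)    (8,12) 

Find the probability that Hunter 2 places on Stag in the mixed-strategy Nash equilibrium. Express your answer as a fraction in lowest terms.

7/8

Hunter 2's mix q on Boar must make Hunter 1 indifferent between Boar and Stag.
Hunter 1's payoff from Boar: 10q + 7(1−q). From Stag: 3q + 8(1−q).
Set equal: 7q = 1(1−q) → q = 1/8.
Probability on Stag is 1 − 1/8 = 7/8.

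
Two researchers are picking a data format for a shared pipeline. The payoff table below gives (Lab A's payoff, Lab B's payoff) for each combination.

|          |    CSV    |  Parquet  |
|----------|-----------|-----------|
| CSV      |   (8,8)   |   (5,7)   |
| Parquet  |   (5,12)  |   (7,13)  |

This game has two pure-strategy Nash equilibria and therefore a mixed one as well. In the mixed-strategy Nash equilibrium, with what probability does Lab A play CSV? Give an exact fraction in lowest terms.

Lab A's mix p on CSV must make Lab B indifferent between CSV and Parquet.
Lab B's payoff from CSV: 8p + 12(1−p). From Parquet: 7p + 13(1−p).
Set equal: 1p = 1(1−p) → p = 1/2.

1/2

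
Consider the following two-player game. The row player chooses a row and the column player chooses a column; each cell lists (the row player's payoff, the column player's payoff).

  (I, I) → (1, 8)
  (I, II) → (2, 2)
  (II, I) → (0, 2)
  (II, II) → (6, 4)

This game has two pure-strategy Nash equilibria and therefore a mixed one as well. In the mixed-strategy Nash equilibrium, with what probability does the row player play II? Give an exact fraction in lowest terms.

The row player's mix p on I must make the column player indifferent between I and II.
The column player's payoff from I: 8p + 2(1−p). From II: 2p + 4(1−p).
Set equal: 6p = 2(1−p) → p = 2/8 = 1/4.
Probability on II is 1 − 1/4 = 3/4.

3/4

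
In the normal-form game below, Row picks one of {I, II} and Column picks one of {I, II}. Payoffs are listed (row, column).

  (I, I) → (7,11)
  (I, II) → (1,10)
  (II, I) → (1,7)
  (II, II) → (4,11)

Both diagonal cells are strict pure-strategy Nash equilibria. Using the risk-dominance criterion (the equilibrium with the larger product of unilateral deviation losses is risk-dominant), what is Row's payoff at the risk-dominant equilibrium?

At both I: Row loses 7 − 1 = 6 by deviating; Column loses 11 − 10 = 1. Product = 6·1 = 6.
At both II: Row loses 4 − 1 = 3 by deviating; Column loses 11 − 7 = 4. Product = 3·4 = 12.
12 > 6, so both II is risk-dominant. Row's payoff there is 4.

4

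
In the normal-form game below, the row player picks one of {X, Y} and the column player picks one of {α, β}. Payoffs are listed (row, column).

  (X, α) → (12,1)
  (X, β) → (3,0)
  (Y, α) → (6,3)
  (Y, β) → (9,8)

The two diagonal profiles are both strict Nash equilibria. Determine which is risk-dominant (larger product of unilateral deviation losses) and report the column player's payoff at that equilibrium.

At (X, α): the row player loses 12 − 6 = 6 by deviating; the column player loses 1 − 0 = 1. Product = 6·1 = 6.
At (Y, β): the row player loses 9 − 3 = 6 by deviating; the column player loses 8 − 3 = 5. Product = 6·5 = 30.
30 > 6, so (Y, β) is risk-dominant. The column player's payoff there is 8.

8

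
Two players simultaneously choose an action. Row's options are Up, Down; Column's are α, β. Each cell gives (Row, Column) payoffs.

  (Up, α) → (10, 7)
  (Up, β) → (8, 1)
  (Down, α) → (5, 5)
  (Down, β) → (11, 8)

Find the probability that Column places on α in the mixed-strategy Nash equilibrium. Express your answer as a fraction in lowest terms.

3/8

Column's mix q on α must make Row indifferent between Up and Down.
Row's payoff from Up: 10q + 8(1−q). From Down: 5q + 11(1−q).
Set equal: 5q = 3(1−q) → q = 3/8.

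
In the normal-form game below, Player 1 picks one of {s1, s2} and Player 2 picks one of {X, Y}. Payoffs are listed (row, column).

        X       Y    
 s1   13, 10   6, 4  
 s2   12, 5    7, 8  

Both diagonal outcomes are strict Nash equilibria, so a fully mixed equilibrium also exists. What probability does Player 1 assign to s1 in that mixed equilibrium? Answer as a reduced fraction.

1/3

Player 1's mix p on s1 must make Player 2 indifferent between X and Y.
Player 2's payoff from X: 10p + 5(1−p). From Y: 4p + 8(1−p).
Set equal: 6p = 3(1−p) → p = 3/9 = 1/3.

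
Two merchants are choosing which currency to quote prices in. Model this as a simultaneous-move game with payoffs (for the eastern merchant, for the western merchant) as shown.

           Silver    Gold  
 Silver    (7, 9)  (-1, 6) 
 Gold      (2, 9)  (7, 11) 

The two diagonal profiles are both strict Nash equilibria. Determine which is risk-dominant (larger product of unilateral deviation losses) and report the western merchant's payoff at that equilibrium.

At both Silver: the eastern merchant loses 7 − 2 = 5 by deviating; the western merchant loses 9 − 6 = 3. Product = 5·3 = 15.
At both Gold: the eastern merchant loses 7 − (-1) = 8 by deviating; the western merchant loses 11 − 9 = 2. Product = 8·2 = 16.
16 > 15, so both Gold is risk-dominant. The western merchant's payoff there is 11.

11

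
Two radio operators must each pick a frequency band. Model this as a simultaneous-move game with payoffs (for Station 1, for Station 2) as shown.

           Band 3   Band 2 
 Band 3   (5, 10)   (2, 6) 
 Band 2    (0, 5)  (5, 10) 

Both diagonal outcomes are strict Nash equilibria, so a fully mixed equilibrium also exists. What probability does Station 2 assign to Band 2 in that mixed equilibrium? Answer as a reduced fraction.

Station 2's mix q on Band 3 must make Station 1 indifferent between Band 3 and Band 2.
Station 1's payoff from Band 3: 5q + 2(1−q). From Band 2: 0q + 5(1−q).
Set equal: 5q = 3(1−q) → q = 3/8.
Probability on Band 2 is 1 − 3/8 = 5/8.

5/8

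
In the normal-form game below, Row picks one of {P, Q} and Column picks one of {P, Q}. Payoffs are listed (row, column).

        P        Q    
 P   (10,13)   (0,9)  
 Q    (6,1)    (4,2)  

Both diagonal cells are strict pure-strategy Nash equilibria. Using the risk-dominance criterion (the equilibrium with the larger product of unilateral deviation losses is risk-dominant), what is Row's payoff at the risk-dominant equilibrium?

At both P: Row loses 10 − 6 = 4 by deviating; Column loses 13 − 9 = 4. Product = 4·4 = 16.
At both Q: Row loses 4 − 0 = 4 by deviating; Column loses 2 − 1 = 1. Product = 4·1 = 4.
16 > 4, so both P is risk-dominant. Row's payoff there is 10.

10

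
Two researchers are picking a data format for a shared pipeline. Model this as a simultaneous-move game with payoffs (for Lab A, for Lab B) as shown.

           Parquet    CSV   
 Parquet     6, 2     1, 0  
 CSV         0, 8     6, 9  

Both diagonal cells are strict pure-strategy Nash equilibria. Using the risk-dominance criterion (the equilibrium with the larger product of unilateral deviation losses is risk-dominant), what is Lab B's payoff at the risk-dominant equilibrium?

At both Parquet: Lab A loses 6 − 0 = 6 by deviating; Lab B loses 2 − 0 = 2. Product = 6·2 = 12.
At both CSV: Lab A loses 6 − 1 = 5 by deviating; Lab B loses 9 − 8 = 1. Product = 5·1 = 5.
12 > 5, so both Parquet is risk-dominant. Lab B's payoff there is 2.

2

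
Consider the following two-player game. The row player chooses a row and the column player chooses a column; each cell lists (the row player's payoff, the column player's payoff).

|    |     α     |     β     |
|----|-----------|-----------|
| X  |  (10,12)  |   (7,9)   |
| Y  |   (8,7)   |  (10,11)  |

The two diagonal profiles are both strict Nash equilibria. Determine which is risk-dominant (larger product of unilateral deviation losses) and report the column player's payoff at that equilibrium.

11

At (X, α): the row player loses 10 − 8 = 2 by deviating; the column player loses 12 − 9 = 3. Product = 2·3 = 6.
At (Y, β): the row player loses 10 − 7 = 3 by deviating; the column player loses 11 − 7 = 4. Product = 3·4 = 12.
12 > 6, so (Y, β) is risk-dominant. The column player's payoff there is 11.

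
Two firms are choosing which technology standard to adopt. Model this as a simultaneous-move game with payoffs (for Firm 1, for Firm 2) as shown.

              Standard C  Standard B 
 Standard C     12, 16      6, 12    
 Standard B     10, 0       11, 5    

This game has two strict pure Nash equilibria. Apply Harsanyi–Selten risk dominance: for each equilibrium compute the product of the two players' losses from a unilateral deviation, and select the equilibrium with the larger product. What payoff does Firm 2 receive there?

5

At both Standard C: Firm 1 loses 12 − 10 = 2 by deviating; Firm 2 loses 16 − 12 = 4. Product = 2·4 = 8.
At both Standard B: Firm 1 loses 11 − 6 = 5 by deviating; Firm 2 loses 5 − 0 = 5. Product = 5·5 = 25.
25 > 8, so both Standard B is risk-dominant. Firm 2's payoff there is 5.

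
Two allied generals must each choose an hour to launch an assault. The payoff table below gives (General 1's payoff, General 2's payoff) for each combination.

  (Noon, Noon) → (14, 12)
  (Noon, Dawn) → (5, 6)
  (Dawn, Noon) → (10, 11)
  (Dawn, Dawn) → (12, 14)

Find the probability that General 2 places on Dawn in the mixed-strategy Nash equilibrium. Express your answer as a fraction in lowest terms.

General 2's mix q on Noon must make General 1 indifferent between Noon and Dawn.
General 1's payoff from Noon: 14q + 5(1−q). From Dawn: 10q + 12(1−q).
Set equal: 4q = 7(1−q) → q = 7/11.
Probability on Dawn is 1 − 7/11 = 4/11.

4/11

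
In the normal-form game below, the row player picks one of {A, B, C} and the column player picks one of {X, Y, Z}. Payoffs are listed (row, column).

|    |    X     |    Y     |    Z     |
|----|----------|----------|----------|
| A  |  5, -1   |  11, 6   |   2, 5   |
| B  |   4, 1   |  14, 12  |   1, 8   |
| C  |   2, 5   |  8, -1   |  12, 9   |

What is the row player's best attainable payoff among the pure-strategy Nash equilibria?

(B, Y) is a pure NE (the row player: 14 ≥ 11; the column player: 12 ≥ 8). The row player gets 14.
(C, Z) is a pure NE (the row player: 12 ≥ 2; the column player: 9 ≥ 5). The row player gets 12.
Every other cell has a profitable deviation for at least one player. Highest of {14, 12} is 14.

14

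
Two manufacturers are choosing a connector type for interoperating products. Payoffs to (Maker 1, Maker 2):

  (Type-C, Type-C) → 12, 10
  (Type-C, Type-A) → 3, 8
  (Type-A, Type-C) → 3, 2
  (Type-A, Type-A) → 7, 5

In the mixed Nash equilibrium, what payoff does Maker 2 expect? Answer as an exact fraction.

34/5

Maker 1 mixes with probability p on Type-C, chosen so Maker 2 is indifferent: 10p + 2(1−p) = 8p + 5(1−p) gives p = 3/5.
Maker 2's expected payoff is 10·3/5 + 2·2/5 = 34/5.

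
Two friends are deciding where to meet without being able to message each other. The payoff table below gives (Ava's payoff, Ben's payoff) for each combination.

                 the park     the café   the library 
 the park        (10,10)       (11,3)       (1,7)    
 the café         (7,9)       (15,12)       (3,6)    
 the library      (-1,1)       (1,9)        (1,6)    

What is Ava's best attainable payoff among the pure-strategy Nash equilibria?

Both the park is a pure NE (Ava: 10 ≥ 7; Ben: 10 ≥ 7). Ava gets 10.
Both the café is a pure NE (Ava: 15 ≥ 11; Ben: 12 ≥ 9). Ava gets 15.
Every other cell has a profitable deviation for at least one player. Highest of {10, 15} is 15.

15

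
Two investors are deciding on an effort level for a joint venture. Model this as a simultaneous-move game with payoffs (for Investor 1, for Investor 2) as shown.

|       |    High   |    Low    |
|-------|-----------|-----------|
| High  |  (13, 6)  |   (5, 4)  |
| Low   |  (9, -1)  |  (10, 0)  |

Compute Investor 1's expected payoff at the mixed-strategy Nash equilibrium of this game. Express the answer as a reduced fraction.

Investor 2 mixes with probability q on High, chosen so Investor 1 is indifferent: 13q + 5(1−q) = 9q + 10(1−q) gives q = 5/9.
Investor 1's expected payoff (from either row, since indifferent) is 13·5/9 + 5·4/9 = 85/9.

85/9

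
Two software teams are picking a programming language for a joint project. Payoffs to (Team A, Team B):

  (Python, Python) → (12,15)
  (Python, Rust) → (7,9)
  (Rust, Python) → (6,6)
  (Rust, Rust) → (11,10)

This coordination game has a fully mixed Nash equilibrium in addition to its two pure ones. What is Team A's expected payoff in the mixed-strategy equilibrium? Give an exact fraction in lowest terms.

Team B mixes with probability q on Python, chosen so Team A is indifferent: 12q + 7(1−q) = 6q + 11(1−q) gives q = 2/5.
Team A's expected payoff (from either row, since indifferent) is 12·2/5 + 7·3/5 = 9.

9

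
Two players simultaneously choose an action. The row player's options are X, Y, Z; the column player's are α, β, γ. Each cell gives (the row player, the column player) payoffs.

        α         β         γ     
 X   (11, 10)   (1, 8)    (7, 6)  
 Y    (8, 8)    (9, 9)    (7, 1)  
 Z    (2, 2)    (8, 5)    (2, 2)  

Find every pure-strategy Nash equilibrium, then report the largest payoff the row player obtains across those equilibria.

(X, α) is a pure NE (the row player: 11 ≥ 8; the column player: 10 ≥ 8). The row player gets 11.
(Y, β) is a pure NE (the row player: 9 ≥ 8; the column player: 9 ≥ 8). The row player gets 9.
Every other cell has a profitable deviation for at least one player. Highest of {11, 9} is 11.

11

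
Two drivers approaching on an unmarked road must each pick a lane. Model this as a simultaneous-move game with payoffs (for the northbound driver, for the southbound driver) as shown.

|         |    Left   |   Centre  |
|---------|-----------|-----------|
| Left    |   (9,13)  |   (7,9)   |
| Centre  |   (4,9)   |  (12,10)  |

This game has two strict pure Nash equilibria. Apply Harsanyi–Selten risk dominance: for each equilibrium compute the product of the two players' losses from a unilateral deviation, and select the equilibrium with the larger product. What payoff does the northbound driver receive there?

9

At both Left: the northbound driver loses 9 − 4 = 5 by deviating; the southbound driver loses 13 − 9 = 4. Product = 5·4 = 20.
At both Centre: the northbound driver loses 12 − 7 = 5 by deviating; the southbound driver loses 10 − 9 = 1. Product = 5·1 = 5.
20 > 5, so both Left is risk-dominant. The northbound driver's payoff there is 9.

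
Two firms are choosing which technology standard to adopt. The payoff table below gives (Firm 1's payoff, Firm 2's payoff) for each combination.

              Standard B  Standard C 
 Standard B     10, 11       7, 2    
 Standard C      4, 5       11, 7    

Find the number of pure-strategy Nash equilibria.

2

Both Standard B: Firm 1 gets 10 (best alternative 4); Firm 2 gets 11 (best alternative 2). Neither deviates — NE.
Both Standard C: Firm 1 gets 11 (best alternative 7); Firm 2 gets 7 (best alternative 5). Neither deviates — NE.
(Standard B, Standard C) is not a NE: Firm 1 would switch to Standard C (11 > 7).
No other cell survives both best-response checks, so there are 2 pure NE.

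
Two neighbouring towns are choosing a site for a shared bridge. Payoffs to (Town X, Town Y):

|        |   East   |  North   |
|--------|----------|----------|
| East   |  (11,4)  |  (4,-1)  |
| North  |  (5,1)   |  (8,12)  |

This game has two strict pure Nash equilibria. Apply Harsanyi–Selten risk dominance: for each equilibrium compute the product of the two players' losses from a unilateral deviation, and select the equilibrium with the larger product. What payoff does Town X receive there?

8

At both East: Town X loses 11 − 5 = 6 by deviating; Town Y loses 4 − (-1) = 5. Product = 6·5 = 30.
At both North: Town X loses 8 − 4 = 4 by deviating; Town Y loses 12 − 1 = 11. Product = 4·11 = 44.
44 > 30, so both North is risk-dominant. Town X's payoff there is 8.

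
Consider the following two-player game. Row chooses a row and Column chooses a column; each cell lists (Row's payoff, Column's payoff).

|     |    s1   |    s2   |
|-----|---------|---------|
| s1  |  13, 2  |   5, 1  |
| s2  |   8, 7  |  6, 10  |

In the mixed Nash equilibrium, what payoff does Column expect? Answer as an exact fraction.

Row mixes with probability p on s1, chosen so Column is indifferent: 2p + 7(1−p) = 1p + 10(1−p) gives p = 3/4.
Column's expected payoff is 2·3/4 + 7·1/4 = 13/4.

13/4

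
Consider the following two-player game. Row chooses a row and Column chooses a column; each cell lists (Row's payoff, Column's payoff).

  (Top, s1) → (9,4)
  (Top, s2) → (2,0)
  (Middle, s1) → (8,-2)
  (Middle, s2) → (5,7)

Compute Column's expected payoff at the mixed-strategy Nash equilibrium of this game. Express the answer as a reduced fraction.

28/13

Row mixes with probability p on Top, chosen so Column is indifferent: 4p + (-2)(1−p) = 0p + 7(1−p) gives p = 9/13.
Column's expected payoff is 4·9/13 + (-2)·4/13 = 28/13.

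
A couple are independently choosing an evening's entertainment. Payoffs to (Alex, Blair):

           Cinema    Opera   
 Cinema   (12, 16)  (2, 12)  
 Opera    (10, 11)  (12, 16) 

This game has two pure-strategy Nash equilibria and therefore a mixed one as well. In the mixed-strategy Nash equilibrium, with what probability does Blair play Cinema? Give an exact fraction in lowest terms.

5/6

Blair's mix q on Cinema must make Alex indifferent between Cinema and Opera.
Alex's payoff from Cinema: 12q + 2(1−q). From Opera: 10q + 12(1−q).
Set equal: 2q = 10(1−q) → q = 10/12 = 5/6.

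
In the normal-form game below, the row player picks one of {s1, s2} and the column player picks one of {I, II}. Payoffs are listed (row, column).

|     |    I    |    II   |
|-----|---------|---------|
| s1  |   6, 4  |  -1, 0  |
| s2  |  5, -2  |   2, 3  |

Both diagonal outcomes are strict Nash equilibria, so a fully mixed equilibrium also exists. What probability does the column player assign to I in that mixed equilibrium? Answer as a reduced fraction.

3/4

The column player's mix q on I must make the row player indifferent between s1 and s2.
The row player's payoff from s1: 6q + (-1)(1−q). From s2: 5q + 2(1−q).
Set equal: 1q = 3(1−q) → q = 3/4.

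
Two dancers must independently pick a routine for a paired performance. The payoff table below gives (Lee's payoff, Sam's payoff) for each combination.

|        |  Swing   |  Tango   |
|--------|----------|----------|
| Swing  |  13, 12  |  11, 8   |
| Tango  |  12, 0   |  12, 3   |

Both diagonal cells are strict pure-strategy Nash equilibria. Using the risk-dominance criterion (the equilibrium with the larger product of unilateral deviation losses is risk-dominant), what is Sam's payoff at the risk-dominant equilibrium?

At both Swing: Lee loses 13 − 12 = 1 by deviating; Sam loses 12 − 8 = 4. Product = 1·4 = 4.
At both Tango: Lee loses 12 − 11 = 1 by deviating; Sam loses 3 − 0 = 3. Product = 1·3 = 3.
4 > 3, so both Swing is risk-dominant. Sam's payoff there is 12.

12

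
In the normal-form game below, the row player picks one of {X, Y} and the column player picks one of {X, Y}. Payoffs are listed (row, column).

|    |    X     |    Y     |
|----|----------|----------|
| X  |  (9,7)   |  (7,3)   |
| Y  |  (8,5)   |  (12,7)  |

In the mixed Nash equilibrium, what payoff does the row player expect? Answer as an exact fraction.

26/3

The column player mixes with probability q on X, chosen so the row player is indifferent: 9q + 7(1−q) = 8q + 12(1−q) gives q = 5/6.
The row player's expected payoff (from either row, since indifferent) is 9·5/6 + 7·1/6 = 26/3.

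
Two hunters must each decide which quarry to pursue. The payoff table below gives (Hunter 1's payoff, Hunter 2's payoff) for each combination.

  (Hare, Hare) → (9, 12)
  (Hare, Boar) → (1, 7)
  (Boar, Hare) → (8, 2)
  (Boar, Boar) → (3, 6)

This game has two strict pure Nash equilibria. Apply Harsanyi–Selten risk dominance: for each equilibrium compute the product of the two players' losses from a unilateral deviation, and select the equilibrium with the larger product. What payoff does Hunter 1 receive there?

At both Hare: Hunter 1 loses 9 − 8 = 1 by deviating; Hunter 2 loses 12 − 7 = 5. Product = 1·5 = 5.
At both Boar: Hunter 1 loses 3 − 1 = 2 by deviating; Hunter 2 loses 6 − 2 = 4. Product = 2·4 = 8.
8 > 5, so both Boar is risk-dominant. Hunter 1's payoff there is 3.

3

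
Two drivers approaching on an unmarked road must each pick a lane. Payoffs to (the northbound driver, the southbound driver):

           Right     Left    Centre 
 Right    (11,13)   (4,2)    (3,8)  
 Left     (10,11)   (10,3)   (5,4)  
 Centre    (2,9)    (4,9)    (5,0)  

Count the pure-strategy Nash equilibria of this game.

Both Right: the northbound driver gets 11 (best alternative 10); the southbound driver gets 13 (best alternative 8). Neither deviates — NE.
Both Left is not a NE: the southbound driver would switch to Right (11 > 3).
No other cell survives both best-response checks, so there is 1 pure NE.

1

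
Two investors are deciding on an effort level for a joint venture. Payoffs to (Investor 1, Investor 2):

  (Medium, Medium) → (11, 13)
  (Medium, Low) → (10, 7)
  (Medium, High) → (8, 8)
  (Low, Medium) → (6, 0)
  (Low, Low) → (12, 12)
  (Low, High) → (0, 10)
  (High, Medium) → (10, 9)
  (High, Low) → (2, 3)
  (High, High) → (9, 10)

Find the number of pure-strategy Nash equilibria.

3

Both Medium: Investor 1 gets 11 (best alternative 10); Investor 2 gets 13 (best alternative 8). Neither deviates — NE.
Both Low: Investor 1 gets 12 (best alternative 10); Investor 2 gets 12 (best alternative 10). Neither deviates — NE.
Both High: Investor 1 gets 9 (best alternative 8); Investor 2 gets 10 (best alternative 9). Neither deviates — NE.
(Medium, High) is not a NE: Investor 1 would switch to High (9 > 8).
No other cell survives both best-response checks, so there are 3 pure NE.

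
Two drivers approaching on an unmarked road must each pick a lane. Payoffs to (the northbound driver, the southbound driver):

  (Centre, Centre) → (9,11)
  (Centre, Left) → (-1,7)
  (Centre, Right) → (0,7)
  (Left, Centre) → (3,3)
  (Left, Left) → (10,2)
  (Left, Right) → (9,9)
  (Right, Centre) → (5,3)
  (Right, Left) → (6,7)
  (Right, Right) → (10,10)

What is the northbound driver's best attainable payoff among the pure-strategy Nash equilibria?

Both Centre is a pure NE (the northbound driver: 9 ≥ 5; the southbound driver: 11 ≥ 7). The northbound driver gets 9.
Both Right is a pure NE (the northbound driver: 10 ≥ 9; the southbound driver: 10 ≥ 7). The northbound driver gets 10.
Every other cell has a profitable deviation for at least one player. Highest of {9, 10} is 10.

10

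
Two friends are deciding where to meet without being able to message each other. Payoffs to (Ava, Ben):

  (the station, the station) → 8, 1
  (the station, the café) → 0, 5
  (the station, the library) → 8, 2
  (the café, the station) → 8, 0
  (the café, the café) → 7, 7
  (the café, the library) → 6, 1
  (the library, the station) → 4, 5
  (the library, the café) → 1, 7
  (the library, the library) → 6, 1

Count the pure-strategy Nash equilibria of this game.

1

Both the café: Ava gets 7 (best alternative 1); Ben gets 7 (best alternative 1). Neither deviates — NE.
Both the library is not a NE: Ava would switch to the station (8 > 6).
No other cell survives both best-response checks, so there is 1 pure NE.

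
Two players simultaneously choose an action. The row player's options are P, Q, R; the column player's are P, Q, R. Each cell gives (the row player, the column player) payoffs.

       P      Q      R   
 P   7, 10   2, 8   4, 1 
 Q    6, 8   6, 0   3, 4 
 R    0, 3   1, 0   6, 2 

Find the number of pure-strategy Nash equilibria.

1

Both P: the row player gets 7 (best alternative 6); the column player gets 10 (best alternative 8). Neither deviates — NE.
Both R is not a NE: the column player would switch to P (3 > 2).
No other cell survives both best-response checks, so there is 1 pure NE.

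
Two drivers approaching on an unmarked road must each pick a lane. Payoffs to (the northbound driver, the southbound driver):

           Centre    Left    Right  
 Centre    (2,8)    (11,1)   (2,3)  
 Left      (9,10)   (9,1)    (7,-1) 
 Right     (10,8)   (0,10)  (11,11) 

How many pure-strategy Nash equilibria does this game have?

Both Right: the northbound driver gets 11 (best alternative 7); the southbound driver gets 11 (best alternative 10). Neither deviates — NE.
Both Left is not a NE: the northbound driver would switch to Centre (11 > 9).
No other cell survives both best-response checks, so there is 1 pure NE.

1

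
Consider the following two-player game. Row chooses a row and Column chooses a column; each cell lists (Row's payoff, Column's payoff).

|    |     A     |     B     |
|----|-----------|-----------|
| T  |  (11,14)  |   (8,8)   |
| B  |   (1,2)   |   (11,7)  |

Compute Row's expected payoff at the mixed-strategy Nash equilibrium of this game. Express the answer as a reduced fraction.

113/13

Column mixes with probability q on A, chosen so Row is indifferent: 11q + 8(1−q) = 1q + 11(1−q) gives q = 3/13.
Row's expected payoff (from either row, since indifferent) is 11·3/13 + 8·10/13 = 113/13.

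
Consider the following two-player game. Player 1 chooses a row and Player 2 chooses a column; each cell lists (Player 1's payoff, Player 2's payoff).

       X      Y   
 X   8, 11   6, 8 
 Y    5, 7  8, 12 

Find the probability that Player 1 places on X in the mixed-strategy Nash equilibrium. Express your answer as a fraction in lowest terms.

Player 1's mix p on X must make Player 2 indifferent between X and Y.
Player 2's payoff from X: 11p + 7(1−p). From Y: 8p + 12(1−p).
Set equal: 3p = 5(1−p) → p = 5/8.

5/8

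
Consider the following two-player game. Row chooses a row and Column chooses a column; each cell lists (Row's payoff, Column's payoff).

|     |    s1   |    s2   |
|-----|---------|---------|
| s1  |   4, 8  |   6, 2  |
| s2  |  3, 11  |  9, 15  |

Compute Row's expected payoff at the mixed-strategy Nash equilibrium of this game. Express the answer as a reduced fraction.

9/2

Column mixes with probability q on s1, chosen so Row is indifferent: 4q + 6(1−q) = 3q + 9(1−q) gives q = 3/4.
Row's expected payoff (from either row, since indifferent) is 4·3/4 + 6·1/4 = 9/2.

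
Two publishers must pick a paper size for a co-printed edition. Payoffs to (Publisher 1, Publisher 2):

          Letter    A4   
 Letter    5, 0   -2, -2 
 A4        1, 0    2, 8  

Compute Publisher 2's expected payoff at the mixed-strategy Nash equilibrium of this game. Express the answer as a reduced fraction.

0

Publisher 1 mixes with probability p on Letter, chosen so Publisher 2 is indifferent: 0p + 0(1−p) = (-2)p + 8(1−p) gives p = 4/5.
Publisher 2's expected payoff is 0·4/5 + 0·1/5 = 0.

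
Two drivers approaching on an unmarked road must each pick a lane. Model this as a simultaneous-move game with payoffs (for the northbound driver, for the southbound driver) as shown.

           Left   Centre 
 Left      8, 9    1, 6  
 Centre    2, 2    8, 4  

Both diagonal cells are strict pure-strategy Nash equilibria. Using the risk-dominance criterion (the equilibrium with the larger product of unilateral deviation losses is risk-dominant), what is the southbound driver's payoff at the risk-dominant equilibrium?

At both Left: the northbound driver loses 8 − 2 = 6 by deviating; the southbound driver loses 9 − 6 = 3. Product = 6·3 = 18.
At both Centre: the northbound driver loses 8 − 1 = 7 by deviating; the southbound driver loses 4 − 2 = 2. Product = 7·2 = 14.
18 > 14, so both Left is risk-dominant. The southbound driver's payoff there is 9.

9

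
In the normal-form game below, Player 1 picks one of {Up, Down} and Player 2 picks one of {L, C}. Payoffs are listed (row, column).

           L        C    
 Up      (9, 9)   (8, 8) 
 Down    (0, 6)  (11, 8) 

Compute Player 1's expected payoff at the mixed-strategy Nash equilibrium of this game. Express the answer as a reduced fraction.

33/4

Player 2 mixes with probability q on L, chosen so Player 1 is indifferent: 9q + 8(1−q) = 0q + 11(1−q) gives q = 1/4.
Player 1's expected payoff (from either row, since indifferent) is 9·1/4 + 8·3/4 = 33/4.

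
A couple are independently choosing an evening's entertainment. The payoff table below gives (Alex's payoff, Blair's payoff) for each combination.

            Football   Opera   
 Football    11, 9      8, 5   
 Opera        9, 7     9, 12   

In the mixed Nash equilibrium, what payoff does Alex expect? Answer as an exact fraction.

Blair mixes with probability q on Football, chosen so Alex is indifferent: 11q + 8(1−q) = 9q + 9(1−q) gives q = 1/3.
Alex's expected payoff (from either row, since indifferent) is 11·1/3 + 8·2/3 = 9.

9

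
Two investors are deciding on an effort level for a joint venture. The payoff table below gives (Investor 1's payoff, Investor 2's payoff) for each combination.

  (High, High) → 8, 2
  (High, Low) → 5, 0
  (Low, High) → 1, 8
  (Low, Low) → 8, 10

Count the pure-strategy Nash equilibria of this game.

Both High: Investor 1 gets 8 (best alternative 1); Investor 2 gets 2 (best alternative 0). Neither deviates — NE.
Both Low: Investor 1 gets 8 (best alternative 5); Investor 2 gets 10 (best alternative 8). Neither deviates — NE.
(Low, High) is not a NE: Investor 1 would switch to High (8 > 1).
No other cell survives both best-response checks, so there are 2 pure NE.

2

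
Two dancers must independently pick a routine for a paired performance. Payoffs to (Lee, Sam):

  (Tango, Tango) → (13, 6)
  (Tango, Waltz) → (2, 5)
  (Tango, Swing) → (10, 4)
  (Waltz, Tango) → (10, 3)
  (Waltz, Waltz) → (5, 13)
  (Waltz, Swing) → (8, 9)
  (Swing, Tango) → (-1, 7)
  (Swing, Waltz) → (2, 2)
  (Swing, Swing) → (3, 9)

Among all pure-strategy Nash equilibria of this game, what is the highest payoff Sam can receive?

13

Both Tango is a pure NE (Lee: 13 ≥ 10; Sam: 6 ≥ 5). Sam gets 6.
Both Waltz is a pure NE (Lee: 5 ≥ 2; Sam: 13 ≥ 9). Sam gets 13.
Every other cell has a profitable deviation for at least one player. Highest of {6, 13} is 13.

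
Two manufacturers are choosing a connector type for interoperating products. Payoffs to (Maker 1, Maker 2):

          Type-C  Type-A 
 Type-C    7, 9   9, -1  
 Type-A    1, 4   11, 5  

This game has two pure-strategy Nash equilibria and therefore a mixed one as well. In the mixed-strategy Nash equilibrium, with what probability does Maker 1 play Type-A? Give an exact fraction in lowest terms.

Maker 1's mix p on Type-C must make Maker 2 indifferent between Type-C and Type-A.
Maker 2's payoff from Type-C: 9p + 4(1−p). From Type-A: (-1)p + 5(1−p).
Set equal: 10p = 1(1−p) → p = 1/11.
Probability on Type-A is 1 − 1/11 = 10/11.

10/11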